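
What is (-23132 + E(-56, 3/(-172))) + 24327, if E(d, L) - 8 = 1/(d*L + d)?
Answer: 2846255/2366 ≈ 1203.0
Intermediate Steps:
E(d, L) = 8 + 1/(d + L*d) (E(d, L) = 8 + 1/(d*L + d) = 8 + 1/(L*d + d) = 8 + 1/(d + L*d))
(-23132 + E(-56, 3/(-172))) + 24327 = (-23132 + (1 + 8*(-56) + 8*(3/(-172))*(-56))/((-56)*(1 + 3/(-172)))) + 24327 = (-23132 - (1 - 448 + 8*(3*(-1/172))*(-56))/(56*(1 + 3*(-1/172)))) + 24327 = (-23132 - (1 - 448 + 8*(-3/172)*(-56))/(56*(1 - 3/172))) + 24327 = (-23132 - (1 - 448 + 336/43)/(56*169/172)) + 24327 = (-23132 - 1/56*172/169*(-18885/43)) + 24327 = (-23132 + 18885/2366) + 24327 = -54711427/2366 + 24327 = 2846255/2366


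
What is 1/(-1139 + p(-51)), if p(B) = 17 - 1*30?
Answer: -1/1152 ≈ -0.00086806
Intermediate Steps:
p(B) = -13 (p(B) = 17 - 30 = -13)
1/(-1139 + p(-51)) = 1/(-1139 - 13) = 1/(-1152) = -1/1152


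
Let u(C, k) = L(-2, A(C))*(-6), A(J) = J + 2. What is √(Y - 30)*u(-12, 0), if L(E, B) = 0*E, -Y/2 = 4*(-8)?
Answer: 0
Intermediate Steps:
Y = 64 (Y = -8*(-8) = -2*(-32) = 64)
A(J) = 2 + J
L(E, B) = 0
u(C, k) = 0 (u(C, k) = 0*(-6) = 0)
√(Y - 30)*u(-12, 0) = √(64 - 30)*0 = √34*0 = 0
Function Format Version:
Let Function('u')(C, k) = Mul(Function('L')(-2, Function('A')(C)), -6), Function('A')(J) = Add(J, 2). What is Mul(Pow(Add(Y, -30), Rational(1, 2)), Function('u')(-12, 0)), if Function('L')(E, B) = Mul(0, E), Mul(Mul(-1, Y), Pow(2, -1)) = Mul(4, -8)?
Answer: 0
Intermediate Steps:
Y = 64 (Y = Mul(-2, Mul(4, -8)) = Mul(-2, -32) = 64)
Function('A')(J) = Add(2, J)
Function('L')(E, B) = 0
Function('u')(C, k) = 0 (Function('u')(C, k) = Mul(0, -6) = 0)
Mul(Pow(Add(Y, -30), Rational(1, 2)), Function('u')(-12, 0)) = Mul(Pow(Add(64, -30), Rational(1, 2)), 0) = Mul(Pow(34, Rational(1, 2)), 0) = 0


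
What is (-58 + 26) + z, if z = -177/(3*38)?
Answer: -1275/38 ≈ -33.553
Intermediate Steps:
z = -59/38 (z = -177/114 = -177*1/114 = -59/38 ≈ -1.5526)
(-58 + 26) + z = (-58 + 26) - 59/38 = -32 - 59/38 = -1275/38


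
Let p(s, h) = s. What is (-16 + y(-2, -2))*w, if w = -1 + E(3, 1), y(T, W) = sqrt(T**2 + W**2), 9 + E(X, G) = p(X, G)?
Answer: 112 - 14*sqrt(2) ≈ 92.201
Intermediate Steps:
E(X, G) = -9 + X
w = -7 (w = -1 + (-9 + 3) = -1 - 6 = -7)
(-16 + y(-2, -2))*w = (-16 + sqrt((-2)**2 + (-2)**2))*(-7) = (-16 + sqrt(4 + 4))*(-7) = (-16 + sqrt(8))*(-7) = (-16 + 2*sqrt(2))*(-7) = 112 - 14*sqrt(2)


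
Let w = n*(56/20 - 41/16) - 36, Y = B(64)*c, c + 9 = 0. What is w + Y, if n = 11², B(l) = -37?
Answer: 26059/80 ≈ 325.74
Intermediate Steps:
c = -9 (c = -9 + 0 = -9)
n = 121
Y = 333 (Y = -37*(-9) = 333)
w = -581/80 (w = 121*(56/20 - 41/16) - 36 = 121*(56*(1/20) - 41*1/16) - 36 = 121*(14/5 - 41/16) - 36 = 121*(19/80) - 36 = 2299/80 - 36 = -581/80 ≈ -7.2625)
w + Y = -581/80 + 333 = 26059/80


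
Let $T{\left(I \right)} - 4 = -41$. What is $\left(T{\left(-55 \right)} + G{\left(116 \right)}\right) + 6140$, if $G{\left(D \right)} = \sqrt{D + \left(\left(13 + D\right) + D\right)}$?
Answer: $6122$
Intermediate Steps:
$T{\left(I \right)} = -37$ ($T{\left(I \right)} = 4 - 41 = -37$)
$G{\left(D \right)} = \sqrt{13 + 3 D}$ ($G{\left(D \right)} = \sqrt{D + \left(13 + 2 D\right)} = \sqrt{13 + 3 D}$)
$\left(T{\left(-55 \right)} + G{\left(116 \right)}\right) + 6140 = \left(-37 + \sqrt{13 + 3 \cdot 116}\right) + 6140 = \left(-37 + \sqrt{13 + 348}\right) + 6140 = \left(-37 + \sqrt{361}\right) + 6140 = \left(-37 + 19\right) + 6140 = -18 + 6140 = 6122$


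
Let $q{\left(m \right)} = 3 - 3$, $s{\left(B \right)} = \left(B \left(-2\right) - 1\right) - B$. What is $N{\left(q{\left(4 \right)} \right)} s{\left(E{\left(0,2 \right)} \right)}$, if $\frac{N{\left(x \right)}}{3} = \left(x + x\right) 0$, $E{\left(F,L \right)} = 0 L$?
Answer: $0$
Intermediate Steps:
$E{\left(F,L \right)} = 0$
$s{\left(B \right)} = -1 - 3 B$ ($s{\left(B \right)} = \left(- 2 B - 1\right) - B = \left(-1 - 2 B\right) - B = -1 - 3 B$)
$q{\left(m \right)} = 0$ ($q{\left(m \right)} = 3 - 3 = 0$)
$N{\left(x \right)} = 0$ ($N{\left(x \right)} = 3 \left(x + x\right) 0 = 3 \cdot 2 x 0 = 3 \cdot 0 = 0$)
$N{\left(q{\left(4 \right)} \right)} s{\left(E{\left(0,2 \right)} \right)} = 0 \left(-1 - 0\right) = 0 \left(-1 + 0\right) = 0 \left(-1\right) = 0$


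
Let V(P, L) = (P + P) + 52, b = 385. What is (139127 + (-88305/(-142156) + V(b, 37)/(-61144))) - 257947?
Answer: -9221219189141/77607022 ≈ -1.1882e+5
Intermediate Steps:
V(P, L) = 52 + 2*P (V(P, L) = 2*P + 52 = 52 + 2*P)
(139127 + (-88305/(-142156) + V(b, 37)/(-61144))) - 257947 = (139127 + (-88305/(-142156) + (52 + 2*385)/(-61144))) - 257947 = (139127 + (-88305*(-1/142156) + (52 + 770)*(-1/61144))) - 257947 = (139127 + (12615/20308 + 822*(-1/61144))) - 257947 = (139127 + (12615/20308 - 411/30572)) - 257947 = (139127 + 47164899/77607022) - 257947 = 10797279314693/77607022 - 257947 = -9221219189141/77607022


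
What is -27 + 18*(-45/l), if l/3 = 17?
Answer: -729/17 ≈ -42.882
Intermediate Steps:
l = 51 (l = 3*17 = 51)
-27 + 18*(-45/l) = -27 + 18*(-45/51) = -27 + 18*(-45*1/51) = -27 + 18*(-15/17) = -27 - 270/17 = -729/17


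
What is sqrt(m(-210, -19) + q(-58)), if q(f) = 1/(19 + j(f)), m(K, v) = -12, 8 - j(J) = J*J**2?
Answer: I*sqrt(456950556713)/195139 ≈ 3.4641*I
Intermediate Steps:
j(J) = 8 - J**3 (j(J) = 8 - J*J**2 = 8 - J**3)
q(f) = 1/(27 - f**3) (q(f) = 1/(19 + (8 - f**3)) = 1/(27 - f**3))
sqrt(m(-210, -19) + q(-58)) = sqrt(-12 - 1/(-27 + (-58)**3)) = sqrt(-12 - 1/(-27 - 195112)) = sqrt(-12 - 1/(-195139)) = sqrt(-12 - 1*(-1/195139)) = sqrt(-12 + 1/195139) = sqrt(-2341667/195139) = I*sqrt(456950556713)/195139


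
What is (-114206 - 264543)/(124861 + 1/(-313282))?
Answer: -16950749174/5588100543 ≈ -3.0334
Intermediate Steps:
(-114206 - 264543)/(124861 + 1/(-313282)) = -378749/(124861 - 1/313282) = -378749/39116703801/313282 = -378749*313282/39116703801 = -16950749174/5588100543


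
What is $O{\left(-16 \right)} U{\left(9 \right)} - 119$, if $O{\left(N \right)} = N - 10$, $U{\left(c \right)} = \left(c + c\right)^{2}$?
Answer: $-8543$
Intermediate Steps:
$U{\left(c \right)} = 4 c^{2}$ ($U{\left(c \right)} = \left(2 c\right)^{2} = 4 c^{2}$)
$O{\left(N \right)} = -10 + N$
$O{\left(-16 \right)} U{\left(9 \right)} - 119 = \left(-10 - 16\right) 4 \cdot 9^{2} - 119 = - 26 \cdot 4 \cdot 81 - 119 = \left(-26\right) 324 - 119 = -8424 - 119 = -8543$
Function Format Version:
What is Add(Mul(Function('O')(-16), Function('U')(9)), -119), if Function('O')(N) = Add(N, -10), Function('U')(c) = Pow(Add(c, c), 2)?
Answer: -8543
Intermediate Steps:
Function('U')(c) = Mul(4, Pow(c, 2)) (Function('U')(c) = Pow(Mul(2, c), 2) = Mul(4, Pow(c, 2)))
Function('O')(N) = Add(-10, N)
Add(Mul(Function('O')(-16), Function('U')(9)), -119) = Add(Mul(Add(-10, -16), Mul(4, Pow(9, 2))), -119) = Add(Mul(-26, Mul(4, 81)), -119) = Add(Mul(-26, 324), -119) = Add(-8424, -119) = -8543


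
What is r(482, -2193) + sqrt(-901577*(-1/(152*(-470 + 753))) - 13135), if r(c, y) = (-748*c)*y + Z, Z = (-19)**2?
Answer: 790655809 + 3*I*sqrt(674053052398)/21508 ≈ 7.9066e+8 + 114.52*I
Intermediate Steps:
Z = 361
r(c, y) = 361 - 748*c*y (r(c, y) = (-748*c)*y + 361 = -748*c*y + 361 = 361 - 748*c*y)
r(482, -2193) + sqrt(-901577*(-1/(152*(-470 + 753))) - 13135) = (361 - 748*482*(-2193)) + sqrt(-901577*(-1/(152*(-470 + 753))) - 13135) = (361 + 790655448) + sqrt(-901577/((-152*283)) - 13135) = 790655809 + sqrt(-901577/(-43016) - 13135) = 790655809 + sqrt(-901577*(-1/43016) - 13135) = 790655809 + sqrt(901577/43016 - 13135) = 790655809 + sqrt(-564113583/43016) = 790655809 + 3*I*sqrt(674053052398)/21508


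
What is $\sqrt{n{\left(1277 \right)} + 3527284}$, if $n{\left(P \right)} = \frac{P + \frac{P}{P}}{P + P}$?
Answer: $\frac{\sqrt{5752045126039}}{1277} \approx 1878.1$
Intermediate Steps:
$n{\left(P \right)} = \frac{1 + P}{2 P}$ ($n{\left(P \right)} = \frac{P + 1}{2 P} = \left(1 + P\right) \frac{1}{2 P} = \frac{1 + P}{2 P}$)
$\sqrt{n{\left(1277 \right)} + 3527284} = \sqrt{\frac{1 + 1277}{2 \cdot 1277} + 3527284} = \sqrt{\frac{1}{2} \cdot \frac{1}{1277} \cdot 1278 + 3527284} = \sqrt{\frac{639}{1277} + 3527284} = \sqrt{\frac{4504342307}{1277}} = \frac{\sqrt{5752045126039}}{1277}$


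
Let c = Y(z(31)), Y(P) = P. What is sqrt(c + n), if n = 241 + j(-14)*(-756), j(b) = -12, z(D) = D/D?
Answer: sqrt(9314) ≈ 96.509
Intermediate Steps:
z(D) = 1
c = 1
n = 9313 (n = 241 - 12*(-756) = 241 + 9072 = 9313)
sqrt(c + n) = sqrt(1 + 9313) = sqrt(9314)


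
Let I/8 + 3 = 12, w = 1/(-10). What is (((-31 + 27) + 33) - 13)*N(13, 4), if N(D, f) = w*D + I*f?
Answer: 22936/5 ≈ 4587.2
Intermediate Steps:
w = -⅒ ≈ -0.10000
I = 72 (I = -24 + 8*12 = -24 + 96 = 72)
N(D, f) = 72*f - D/10 (N(D, f) = -D/10 + 72*f = 72*f - D/10)
(((-31 + 27) + 33) - 13)*N(13, 4) = (((-31 + 27) + 33) - 13)*(72*4 - ⅒*13) = ((-4 + 33) - 13)*(288 - 13/10) = (29 - 13)*(2867/10) = 16*(2867/10) = 22936/5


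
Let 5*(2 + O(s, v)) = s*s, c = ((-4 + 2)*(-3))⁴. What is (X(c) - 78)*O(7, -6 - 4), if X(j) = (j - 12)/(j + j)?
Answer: -217633/360 ≈ -604.54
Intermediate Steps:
c = 1296 (c = (-2*(-3))⁴ = 6⁴ = 1296)
O(s, v) = -2 + s²/5 (O(s, v) = -2 + (s*s)/5 = -2 + s²/5)
X(j) = (-12 + j)/(2*j) (X(j) = (-12 + j)/((2*j)) = (-12 + j)*(1/(2*j)) = (-12 + j)/(2*j))
(X(c) - 78)*O(7, -6 - 4) = ((½)*(-12 + 1296)/1296 - 78)*(-2 + (⅕)*7²) = ((½)*(1/1296)*1284 - 78)*(-2 + (⅕)*49) = (107/216 - 78)*(-2 + 49/5) = -16741/216*39/5 = -217633/360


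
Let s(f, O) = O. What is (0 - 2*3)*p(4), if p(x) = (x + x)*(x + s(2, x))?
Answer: -384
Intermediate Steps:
p(x) = 4*x² (p(x) = (x + x)*(x + x) = (2*x)*(2*x) = 4*x²)
(0 - 2*3)*p(4) = (0 - 2*3)*(4*4²) = (0 - 6)*(4*16) = -6*64 = -384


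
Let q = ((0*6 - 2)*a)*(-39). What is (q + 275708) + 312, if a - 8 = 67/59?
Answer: 16327222/59 ≈ 2.7673e+5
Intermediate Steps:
a = 539/59 (a = 8 + 67/59 = 539/59 ≈ 9.1356)
q = 42042/59 (q = ((0*6 - 2)*(539/59))*(-39) = ((0 - 2)*(539/59))*(-39) = -2*539/59*(-39) = -1078/59*(-39) = 42042/59 ≈ 712.58)
(q + 275708) + 312 = (42042/59 + 275708) + 312 = 16308814/59 + 312 = 16327222/59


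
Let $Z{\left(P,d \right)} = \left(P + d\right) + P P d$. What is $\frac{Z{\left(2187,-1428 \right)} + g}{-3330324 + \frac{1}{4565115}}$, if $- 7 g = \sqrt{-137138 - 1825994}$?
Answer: $\frac{31180095970826895}{15203312047259} + \frac{9130230 i \sqrt{490783}}{106423184330813} \approx 2050.9 + 6.0102 \cdot 10^{-5} i$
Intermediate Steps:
$g = - \frac{2 i \sqrt{490783}}{7}$ ($g = - \frac{\sqrt{-137138 - 1825994}}{7} = - \frac{\sqrt{-1963132}}{7} = - \frac{2 i \sqrt{490783}}{7} \approx - 200.16 i$)
$Z{\left(P,d \right)} = P + d + d P^{2}$ ($Z{\left(P,d \right)} = \left(P + d\right) + P^{2} d = \left(P + d\right) + d P^{2} = P + d + d P^{2}$)
$\frac{Z{\left(2187,-1428 \right)} + g}{-3330324 + \frac{1}{4565115}} = \frac{\left(2187 - 1428 - 1428 \cdot 2187^{2}\right) - \frac{2 i \sqrt{490783}}{7}}{-3330324 + \frac{1}{4565115}} = \frac{\left(2187 - 1428 - 6830079732\right) - \frac{2 i \sqrt{490783}}{7}}{-3330324 + \frac{1}{4565115}} = \frac{\left(2187 - 1428 - 6830079732\right) - \frac{2 i \sqrt{490783}}{7}}{- \frac{15203312047259}{4565115}} = \left(-6830078973 - \frac{2 i \sqrt{490783}}{7}\right) \left(- \frac{4565115}{15203312047259}\right) = \frac{31180095970826895}{15203312047259} + \frac{9130230 i \sqrt{490783}}{106423184330813}$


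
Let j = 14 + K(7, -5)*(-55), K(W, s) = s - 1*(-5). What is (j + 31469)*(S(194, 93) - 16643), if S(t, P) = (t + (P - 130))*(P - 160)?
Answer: -855141246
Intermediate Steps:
K(W, s) = 5 + s (K(W, s) = s + 5 = 5 + s)
j = 14 (j = 14 + (5 - 5)*(-55) = 14 + 0*(-55) = 14 + 0 = 14)
S(t, P) = (-160 + P)*(-130 + P + t) (S(t, P) = (t + (-130 + P))*(-160 + P) = (-130 + P + t)*(-160 + P) = (-160 + P)*(-130 + P + t))
(j + 31469)*(S(194, 93) - 16643) = (14 + 31469)*((20800 + 93² - 290*93 - 160*194 + 93*194) - 16643) = 31483*((20800 + 8649 - 26970 - 31040 + 18042) - 16643) = 31483*(-10519 - 16643) = 31483*(-27162) = -855141246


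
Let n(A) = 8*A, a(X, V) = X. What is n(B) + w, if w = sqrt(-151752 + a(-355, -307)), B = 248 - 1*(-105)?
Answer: 2824 + I*sqrt(152107) ≈ 2824.0 + 390.01*I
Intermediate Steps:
B = 353 (B = 248 + 105 = 353)
w = I*sqrt(152107) (w = sqrt(-151752 - 355) = sqrt(-152107) = I*sqrt(152107) ≈ 390.01*I)
n(B) + w = 8*353 + I*sqrt(152107) = 2824 + I*sqrt(152107)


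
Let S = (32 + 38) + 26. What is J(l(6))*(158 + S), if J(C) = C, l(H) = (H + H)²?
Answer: 36576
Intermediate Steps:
l(H) = 4*H² (l(H) = (2*H)² = 4*H²)
S = 96 (S = 70 + 26 = 96)
J(l(6))*(158 + S) = (4*6²)*(158 + 96) = (4*36)*254 = 144*254 = 36576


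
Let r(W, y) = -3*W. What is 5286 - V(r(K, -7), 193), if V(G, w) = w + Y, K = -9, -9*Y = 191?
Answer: 46028/9 ≈ 5114.2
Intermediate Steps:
Y = -191/9 (Y = -⅑*191 = -191/9 ≈ -21.222)
V(G, w) = -191/9 + w (V(G, w) = w - 191/9 = -191/9 + w)
5286 - V(r(K, -7), 193) = 5286 - (-191/9 + 193) = 5286 - 1*1546/9 = 5286 - 1546/9 = 46028/9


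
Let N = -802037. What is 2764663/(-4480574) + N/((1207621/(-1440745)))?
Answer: 5177437909103905587/5410835254454 ≈ 9.5687e+5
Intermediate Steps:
2764663/(-4480574) + N/((1207621/(-1440745))) = 2764663/(-4480574) - 802037/(1207621/(-1440745)) = 2764663*(-1/4480574) - 802037/(1207621*(-1/1440745)) = -2764663/4480574 - 802037/(-1207621/1440745) = -2764663/4480574 - 802037*(-1440745/1207621) = -2764663/4480574 + 1155530797565/1207621 = 5177437909103905587/5410835254454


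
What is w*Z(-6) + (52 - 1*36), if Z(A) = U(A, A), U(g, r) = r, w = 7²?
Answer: -278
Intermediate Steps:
w = 49
Z(A) = A
w*Z(-6) + (52 - 1*36) = 49*(-6) + (52 - 1*36) = -294 + (52 - 36) = -294 + 16 = -278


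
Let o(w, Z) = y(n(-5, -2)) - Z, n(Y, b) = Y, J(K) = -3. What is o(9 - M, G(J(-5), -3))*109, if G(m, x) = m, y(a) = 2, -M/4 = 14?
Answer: 545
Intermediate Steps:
M = -56 (M = -4*14 = -56)
o(w, Z) = 2 - Z
o(9 - M, G(J(-5), -3))*109 = (2 - 1*(-3))*109 = (2 + 3)*109 = 5*109 = 545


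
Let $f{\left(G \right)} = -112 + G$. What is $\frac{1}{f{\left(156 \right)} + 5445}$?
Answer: $\frac{1}{5489} \approx 0.00018218$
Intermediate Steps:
$\frac{1}{f{\left(156 \right)} + 5445} = \frac{1}{\left(-112 + 156\right) + 5445} = \frac{1}{44 + 5445} = \frac{1}{5489}$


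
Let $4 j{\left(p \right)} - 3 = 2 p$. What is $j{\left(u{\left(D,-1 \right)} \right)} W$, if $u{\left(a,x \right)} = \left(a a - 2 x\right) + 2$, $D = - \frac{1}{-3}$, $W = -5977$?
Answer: $- \frac{603677}{36} \approx -16769.0$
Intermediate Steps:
$D = \frac{1}{3}$ ($D = \left(-1\right) \left(- \frac{1}{3}\right) = \frac{1}{3} \approx 0.33333$)
$u{\left(a,x \right)} = 2 + a^{2} - 2 x$ ($u{\left(a,x \right)} = \left(a^{2} - 2 x\right) + 2 = 2 + a^{2} - 2 x$)
$j{\left(p \right)} = \frac{3}{4} + \frac{p}{2}$ ($j{\left(p \right)} = \frac{3}{4} + \frac{2 p}{4} = \frac{3}{4} + \frac{p}{2}$)
$j{\left(u{\left(D,-1 \right)} \right)} W = \left(\frac{3}{4} + \frac{2 + \left(\frac{1}{3}\right)^{2} - -2}{2}\right) \left(-5977\right) = \left(\frac{3}{4} + \frac{2 + \frac{1}{9} + 2}{2}\right) \left(-5977\right) = \left(\frac{3}{4} + \frac{1}{2} \cdot \frac{37}{9}\right) \left(-5977\right) = \left(\frac{3}{4} + \frac{37}{18}\right) \left(-5977\right) = \frac{101}{36} \left(-5977\right) = - \frac{603677}{36}$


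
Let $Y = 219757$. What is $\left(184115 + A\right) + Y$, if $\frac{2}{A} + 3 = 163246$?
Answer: $\frac{65929276898}{163243} \approx 4.0387 \cdot 10^{5}$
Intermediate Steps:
$A = \frac{2}{163243}$ ($A = \frac{2}{-3 + 163246} = \frac{2}{163243} \approx 1.2252 \cdot 10^{-5}$)
$\left(184115 + A\right) + Y = \left(184115 + \frac{2}{163243}\right) + 219757 = \frac{30055484947}{163243} + 219757 = \frac{65929276898}{163243}$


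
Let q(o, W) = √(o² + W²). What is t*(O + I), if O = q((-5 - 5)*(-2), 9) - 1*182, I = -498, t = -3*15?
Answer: 30600 - 45*√481 ≈ 29613.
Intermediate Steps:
t = -45
q(o, W) = √(W² + o²)
O = -182 + √481 (O = √(9² + ((-5 - 5)*(-2))²) - 1*182 = √(81 + (-10*(-2))²) - 182 = √(81 + 20²) - 182 = √(81 + 400) - 182 = √481 - 182 = -182 + √481 ≈ -160.07)
t*(O + I) = -45*((-182 + √481) - 498) = -45*(-680 + √481) = 30600 - 45*√481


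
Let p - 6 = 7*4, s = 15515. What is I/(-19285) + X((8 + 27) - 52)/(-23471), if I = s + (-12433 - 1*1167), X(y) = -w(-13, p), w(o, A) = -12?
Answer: -1290811/12932521 ≈ -0.099811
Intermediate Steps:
p = 34 (p = 6 + 7*4 = 6 + 28 = 34)
X(y) = 12 (X(y) = -1*(-12) = 12)
I = 1915 (I = 15515 + (-12433 - 1*1167) = 15515 + (-12433 - 1167) = 15515 - 13600 = 1915)
I/(-19285) + X((8 + 27) - 52)/(-23471) = 1915/(-19285) + 12/(-23471) = 1915*(-1/19285) + 12*(-1/23471) = -383/3857 - 12/23471 = -1290811/12932521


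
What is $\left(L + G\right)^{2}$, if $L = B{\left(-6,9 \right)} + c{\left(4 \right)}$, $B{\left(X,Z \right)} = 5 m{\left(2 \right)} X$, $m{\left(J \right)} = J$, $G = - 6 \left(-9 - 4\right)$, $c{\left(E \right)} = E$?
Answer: $484$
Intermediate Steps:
$G = 78$ ($G = \left(-6\right) \left(-13\right) = 78$)
$B{\left(X,Z \right)} = 10 X$ ($B{\left(X,Z \right)} = 5 \cdot 2 X = 10 X$)
$L = -56$ ($L = 10 \left(-6\right) + 4 = -60 + 4 = -56$)
$\left(L + G\right)^{2} = \left(-56 + 78\right)^{2} = 22^{2} = 484$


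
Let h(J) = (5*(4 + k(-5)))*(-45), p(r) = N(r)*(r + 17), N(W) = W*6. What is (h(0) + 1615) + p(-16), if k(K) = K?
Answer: 1744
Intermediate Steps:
N(W) = 6*W
p(r) = 6*r*(17 + r) (p(r) = (6*r)*(r + 17) = (6*r)*(17 + r) = 6*r*(17 + r))
h(J) = 225 (h(J) = (5*(4 - 5))*(-45) = (5*(-1))*(-45) = -5*(-45) = 225)
(h(0) + 1615) + p(-16) = (225 + 1615) + 6*(-16)*(17 - 16) = 1840 + 6*(-16)*1 = 1840 - 96 = 1744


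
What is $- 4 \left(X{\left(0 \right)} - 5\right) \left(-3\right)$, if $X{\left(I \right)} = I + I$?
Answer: $-60$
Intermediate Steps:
$X{\left(I \right)} = 2 I$
$- 4 \left(X{\left(0 \right)} - 5\right) \left(-3\right) = - 4 \left(2 \cdot 0 - 5\right) \left(-3\right) = - 4 \left(0 - 5\right) \left(-3\right) = \left(-4\right) \left(-5\right) \left(-3\right) = 20 \left(-3\right) = -60$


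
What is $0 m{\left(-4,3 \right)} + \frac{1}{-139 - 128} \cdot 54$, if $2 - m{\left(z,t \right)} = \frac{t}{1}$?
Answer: $- \frac{18}{89} \approx -0.20225$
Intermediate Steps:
$m{\left(z,t \right)} = 2 - t$ ($m{\left(z,t \right)} = 2 - \frac{t}{1} = 2 - t 1 = 2 - t$)
$0 m{\left(-4,3 \right)} + \frac{1}{-139 - 128} \cdot 54 = 0 \left(2 - 3\right) + \frac{1}{-139 - 128} \cdot 54 = 0 \left(2 - 3\right) + \frac{1}{-267} \cdot 54 = 0 \left(-1\right) - \frac{18}{89} = 0 - \frac{18}{89} = - \frac{18}{89}$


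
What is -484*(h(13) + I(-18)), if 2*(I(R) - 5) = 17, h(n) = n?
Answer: -12826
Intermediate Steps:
I(R) = 27/2 (I(R) = 5 + (½)*17 = 5 + 17/2 = 27/2)
-484*(h(13) + I(-18)) = -484*(13 + 27/2) = -484*53/2 = -12826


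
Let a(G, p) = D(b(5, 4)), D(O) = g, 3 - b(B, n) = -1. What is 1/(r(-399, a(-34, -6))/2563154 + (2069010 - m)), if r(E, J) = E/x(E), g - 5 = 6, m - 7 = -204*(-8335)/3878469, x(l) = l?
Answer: 3313704443742/6856062982472397929 ≈ 4.8332e-7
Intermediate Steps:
b(B, n) = 4 (b(B, n) = 3 - 1*(-1) = 3 + 1 = 4)
m = 9616541/1292823 (m = 7 - 204*(-8335)/3878469 = 7 + 1700340*(1/3878469) = 7 + 566780/1292823 = 9616541/1292823 ≈ 7.4384)
g = 11 (g = 5 + 6 = 11)
D(O) = 11
a(G, p) = 11
r(E, J) = 1 (r(E, J) = E/E = 1)
1/(r(-399, a(-34, -6))/2563154 + (2069010 - m)) = 1/(1/2563154 + (2069010 - 1*9616541/1292823)) = 1/(1*(1/2563154) + (2069010 - 9616541/1292823)) = 1/(1/2563154 + 2674854098689/1292823) = 1/(6856062982472397929/3313704443742) = 3313704443742/6856062982472397929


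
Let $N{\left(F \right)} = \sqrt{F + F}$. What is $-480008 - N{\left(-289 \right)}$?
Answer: $-480008 - 17 i \sqrt{2} \approx -4.8001 \cdot 10^{5} - 24.042 i$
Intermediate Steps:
$N{\left(F \right)} = \sqrt{2} \sqrt{F}$ ($N{\left(F \right)} = \sqrt{2 F} = \sqrt{2} \sqrt{F}$)
$-480008 - N{\left(-289 \right)} = -480008 - \sqrt{2} \sqrt{-289} = -480008 - \sqrt{2} \cdot 17 i = -480008 - 17 i \sqrt{2}$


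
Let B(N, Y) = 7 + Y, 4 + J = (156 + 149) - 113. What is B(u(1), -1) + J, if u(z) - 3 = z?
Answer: 194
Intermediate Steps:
u(z) = 3 + z
J = 188 (J = -4 + ((156 + 149) - 113) = -4 + (305 - 113) = -4 + 192 = 188)
B(u(1), -1) + J = (7 - 1) + 188 = 6 + 188 = 194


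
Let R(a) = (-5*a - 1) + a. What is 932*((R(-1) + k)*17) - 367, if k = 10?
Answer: 205605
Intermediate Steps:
R(a) = -1 - 4*a (R(a) = (-1 - 5*a) + a = -1 - 4*a)
932*((R(-1) + k)*17) - 367 = 932*(((-1 - 4*(-1)) + 10)*17) - 367 = 932*(((-1 + 4) + 10)*17) - 367 = 932*((3 + 10)*17) - 367 = 932*(13*17) - 367 = 932*221 - 367 = 205972 - 367 = 205605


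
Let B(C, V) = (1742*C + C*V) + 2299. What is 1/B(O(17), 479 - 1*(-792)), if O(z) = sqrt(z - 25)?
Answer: 2299/77910753 - 6026*I*sqrt(2)/77910753 ≈ 2.9508e-5 - 0.00010938*I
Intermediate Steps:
O(z) = sqrt(-25 + z)
B(C, V) = 2299 + 1742*C + C*V
1/B(O(17), 479 - 1*(-792)) = 1/(2299 + 1742*sqrt(-25 + 17) + sqrt(-25 + 17)*(479 - 1*(-792))) = 1/(2299 + 1742*sqrt(-8) + sqrt(-8)*(479 + 792)) = 1/(2299 + 1742*(2*I*sqrt(2)) + (2*I*sqrt(2))*1271) = 1/(2299 + 3484*I*sqrt(2) + 2542*I*sqrt(2)) = 1/(2299 + 6026*I*sqrt(2))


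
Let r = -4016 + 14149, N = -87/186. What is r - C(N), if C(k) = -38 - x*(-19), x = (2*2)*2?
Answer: 10019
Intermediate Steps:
x = 8 (x = 4*2 = 8)
N = -29/62 (N = -87*1/186 = -29/62 ≈ -0.46774)
C(k) = 114 (C(k) = -38 - 8*(-19) = -38 - 1*(-152) = -38 + 152 = 114)
r = 10133
r - C(N) = 10133 - 1*114 = 10133 - 114 = 10019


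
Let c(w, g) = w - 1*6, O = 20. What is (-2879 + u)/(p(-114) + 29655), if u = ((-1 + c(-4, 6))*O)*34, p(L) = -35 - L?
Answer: -10359/29734 ≈ -0.34839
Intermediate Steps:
c(w, g) = -6 + w (c(w, g) = w - 6 = -6 + w)
u = -7480 (u = ((-1 + (-6 - 4))*20)*34 = ((-1 - 10)*20)*34 = -11*20*34 = -220*34 = -7480)
(-2879 + u)/(p(-114) + 29655) = (-2879 - 7480)/((-35 - 1*(-114)) + 29655) = -10359/((-35 + 114) + 29655) = -10359/(79 + 29655) = -10359/29734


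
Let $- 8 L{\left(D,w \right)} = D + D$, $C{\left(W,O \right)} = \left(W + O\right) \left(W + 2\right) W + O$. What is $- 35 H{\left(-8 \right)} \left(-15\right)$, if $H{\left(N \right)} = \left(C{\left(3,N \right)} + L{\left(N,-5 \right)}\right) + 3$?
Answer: $-40950$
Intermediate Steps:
$C{\left(W,O \right)} = O + W \left(2 + W\right) \left(O + W\right)$ ($C{\left(W,O \right)} = \left(O + W\right) \left(2 + W\right) W + O = \left(2 + W\right) \left(O + W\right) W + O = W \left(2 + W\right) \left(O + W\right) + O = O + W \left(2 + W\right) \left(O + W\right)$)
$L{\left(D,w \right)} = - \frac{D}{4}$ ($L{\left(D,w \right)} = - \frac{D + D}{8} = - \frac{2 D}{8} = - \frac{D}{4}$)
$H{\left(N \right)} = 48 + \frac{63 N}{4}$ ($H{\left(N \right)} = \left(\left(N + 3^{3} + 2 \cdot 3^{2} + N 3^{2} + 2 N 3\right) - \frac{N}{4}\right) + 3 = \left(\left(N + 27 + 2 \cdot 9 + N 9 + 6 N\right) - \frac{N}{4}\right) + 3 = \left(\left(N + 27 + 18 + 9 N + 6 N\right) - \frac{N}{4}\right) + 3 = \left(\left(45 + 16 N\right) - \frac{N}{4}\right) + 3 = \left(45 + \frac{63 N}{4}\right) + 3 = 48 + \frac{63 N}{4}$)
$- 35 H{\left(-8 \right)} \left(-15\right) = - 35 \left(48 + \frac{63}{4} \left(-8\right)\right) \left(-15\right) = - 35 \left(48 - 126\right) \left(-15\right) = \left(-35\right) \left(-78\right) \left(-15\right) = 2730 \left(-15\right) = -40950$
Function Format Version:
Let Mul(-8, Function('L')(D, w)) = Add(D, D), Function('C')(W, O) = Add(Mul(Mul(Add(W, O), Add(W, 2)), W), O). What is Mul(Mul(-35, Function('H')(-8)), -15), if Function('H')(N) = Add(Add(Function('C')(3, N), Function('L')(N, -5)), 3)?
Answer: -40950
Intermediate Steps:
Function('C')(W, O) = Add(O, Mul(W, Add(2, W), Add(O, W))) (Function('C')(W, O) = Add(Mul(Mul(Add(O, W), Add(2, W)), W), O) = Add(Mul(Mul(Add(2, W), Add(O, W)), W), O) = Add(Mul(W, Add(2, W), Add(O, W)), O) = Add(O, Mul(W, Add(2, W), Add(O, W))))
Function('L')(D, w) = Mul(Rational(-1, 4), D) (Function('L')(D, w) = Mul(Rational(-1, 8), Add(D, D)) = Mul(Rational(-1, 8), Mul(2, D)) = Mul(Rational(-1, 4), D))
Function('H')(N) = Add(48, Mul(Rational(63, 4), N)) (Function('H')(N) = Add(Add(Add(N, Pow(3, 3), Mul(2, Pow(3, 2)), Mul(N, Pow(3, 2)), Mul(2, N, 3)), Mul(Rational(-1, 4), N)), 3) = Add(Add(Add(N, 27, Mul(2, 9), Mul(N, 9), Mul(6, N)), Mul(Rational(-1, 4), N)), 3) = Add(Add(Add(N, 27, 18, Mul(9, N), Mul(6, N)), Mul(Rational(-1, 4), N)), 3) = Add(Add(Add(45, Mul(16, N)), Mul(Rational(-1, 4), N)), 3) = Add(Add(45, Mul(Rational(63, 4), N)), 3) = Add(48, Mul(Rational(63, 4), N)))
Mul(Mul(-35, Function('H')(-8)), -15) = Mul(Mul(-35, Add(48, Mul(Rational(63, 4), -8))), -15) = Mul(Mul(-35, Add(48, -126)), -15) = Mul(Mul(-35, -78), -15) = Mul(2730, -15) = -40950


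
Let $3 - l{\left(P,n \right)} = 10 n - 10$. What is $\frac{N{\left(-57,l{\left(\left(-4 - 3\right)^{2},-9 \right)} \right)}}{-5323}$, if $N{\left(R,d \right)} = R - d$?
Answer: $\frac{160}{5323} \approx 0.030058$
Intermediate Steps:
$l{\left(P,n \right)} = 13 - 10 n$ ($l{\left(P,n \right)} = 3 - \left(10 n - 10\right) = 3 - \left(-10 + 10 n\right) = 13 - 10 n$)
$\frac{N{\left(-57,l{\left(\left(-4 - 3\right)^{2},-9 \right)} \right)}}{-5323} = \frac{-57 - \left(13 - -90\right)}{-5323} = \left(-57 - \left(13 + 90\right)\right) \left(- \frac{1}{5323}\right) = \left(-57 - 103\right) \left(- \frac{1}{5323}\right) = \left(-160\right) \left(- \frac{1}{5323}\right) = \frac{160}{5323}$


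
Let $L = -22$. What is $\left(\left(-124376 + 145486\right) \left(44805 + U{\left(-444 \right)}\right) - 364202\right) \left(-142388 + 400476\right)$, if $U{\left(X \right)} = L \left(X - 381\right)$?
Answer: $342899806978624$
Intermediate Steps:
$U{\left(X \right)} = 8382 - 22 X$ ($U{\left(X \right)} = - 22 \left(X - 381\right) = - 22 \left(-381 + X\right) = 8382 - 22 X$)
$\left(\left(-124376 + 145486\right) \left(44805 + U{\left(-444 \right)}\right) - 364202\right) \left(-142388 + 400476\right) = \left(\left(-124376 + 145486\right) \left(44805 + \left(8382 - -9768\right)\right) - 364202\right) \left(-142388 + 400476\right) = \left(21110 \left(44805 + \left(8382 + 9768\right)\right) - 364202\right) 258088 = \left(21110 \left(44805 + 18150\right) - 364202\right) 258088 = \left(21110 \cdot 62955 - 364202\right) 258088 = \left(1328980050 - 364202\right) 258088 = 1328615848 \cdot 258088 = 342899806978624$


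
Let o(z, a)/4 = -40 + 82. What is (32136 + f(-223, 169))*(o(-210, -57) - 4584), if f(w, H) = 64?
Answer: -142195200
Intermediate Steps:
o(z, a) = 168 (o(z, a) = 4*(-40 + 82) = 4*42 = 168)
(32136 + f(-223, 169))*(o(-210, -57) - 4584) = (32136 + 64)*(168 - 4584) = 32200*(-4416) = -142195200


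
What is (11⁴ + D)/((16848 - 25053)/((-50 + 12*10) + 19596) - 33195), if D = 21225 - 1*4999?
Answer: -202343474/217607025 ≈ -0.92986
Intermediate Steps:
D = 16226 (D = 21225 - 4999 = 16226)
(11⁴ + D)/((16848 - 25053)/((-50 + 12*10) + 19596) - 33195) = (11⁴ + 16226)/((16848 - 25053)/((-50 + 12*10) + 19596) - 33195) = (14641 + 16226)/(-8205/((-50 + 120) + 19596) - 33195) = 30867/(-8205/(70 + 19596) - 33195) = 30867/(-8205/19666 - 33195) = 30867/(-652821075/19666) = 30867*(-19666/652821075) = -202343474/217607025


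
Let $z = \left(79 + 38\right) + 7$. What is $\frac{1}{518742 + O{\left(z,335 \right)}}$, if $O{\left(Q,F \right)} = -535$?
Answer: $\frac{1}{518207} \approx 1.9297 \cdot 10^{-6}$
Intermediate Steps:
$z = 124$ ($z = 117 + 7 = 124$)
$\frac{1}{518742 + O{\left(z,335 \right)}} = \frac{1}{518742 - 535} = \frac{1}{518207}$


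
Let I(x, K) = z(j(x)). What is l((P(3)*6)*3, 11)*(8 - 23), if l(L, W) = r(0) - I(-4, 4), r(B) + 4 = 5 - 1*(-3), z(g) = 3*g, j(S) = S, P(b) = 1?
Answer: -240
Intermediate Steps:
r(B) = 4 (r(B) = -4 + (5 - 1*(-3)) = -4 + (5 + 3) = -4 + 8 = 4)
I(x, K) = 3*x
l(L, W) = 16 (l(L, W) = 4 - 3*(-4) = 4 - 1*(-12) = 4 + 12 = 16)
l((P(3)*6)*3, 11)*(8 - 23) = 16*(8 - 23) = 16*(-15) = -240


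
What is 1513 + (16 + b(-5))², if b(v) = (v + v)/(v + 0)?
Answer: 1837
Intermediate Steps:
b(v) = 2 (b(v) = (2*v)/v = 2)
1513 + (16 + b(-5))² = 1513 + (16 + 2)² = 1513 + 18² = 1513 + 324 = 1837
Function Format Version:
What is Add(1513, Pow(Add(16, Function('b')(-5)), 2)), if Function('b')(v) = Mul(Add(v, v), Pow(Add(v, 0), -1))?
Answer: 1837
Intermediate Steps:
Function('b')(v) = 2 (Function('b')(v) = Mul(Mul(2, v), Pow(v, -1)) = 2)
Add(1513, Pow(Add(16, Function('b')(-5)), 2)) = Add(1513, Pow(Add(16, 2), 2)) = Add(1513, Pow(18, 2)) = Add(1513, 324) = 1837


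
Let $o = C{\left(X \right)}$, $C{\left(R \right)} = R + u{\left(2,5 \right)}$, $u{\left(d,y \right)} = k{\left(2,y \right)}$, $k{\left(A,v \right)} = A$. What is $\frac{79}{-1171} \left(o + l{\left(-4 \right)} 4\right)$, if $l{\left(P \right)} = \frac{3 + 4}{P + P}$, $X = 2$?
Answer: $- \frac{79}{2342} \approx -0.033732$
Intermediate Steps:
$u{\left(d,y \right)} = 2$
$C{\left(R \right)} = 2 + R$ ($C{\left(R \right)} = R + 2 = 2 + R$)
$o = 4$ ($o = 2 + 2 = 4$)
$l{\left(P \right)} = \frac{7}{2 P}$
$\frac{79}{-1171} \left(o + l{\left(-4 \right)} 4\right) = \frac{79}{-1171} \left(4 + \frac{7}{2 \left(-4\right)} 4\right) = 79 \left(- \frac{1}{1171}\right) \left(4 + \frac{7}{2} \left(- \frac{1}{4}\right) 4\right) = - \frac{79 \left(4 - \frac{7}{2}\right)}{1171} = \left(- \frac{79}{1171}\right) \frac{1}{2} = - \frac{79}{2342}$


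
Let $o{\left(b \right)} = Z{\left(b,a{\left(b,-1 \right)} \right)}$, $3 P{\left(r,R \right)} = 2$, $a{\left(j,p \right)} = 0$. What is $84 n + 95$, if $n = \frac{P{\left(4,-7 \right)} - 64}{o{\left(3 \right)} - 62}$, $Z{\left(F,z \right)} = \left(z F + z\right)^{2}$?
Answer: $\frac{5605}{31} \approx 180.81$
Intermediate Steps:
$P{\left(r,R \right)} = \frac{2}{3}$ ($P{\left(r,R \right)} = \frac{1}{3} \cdot 2 = \frac{2}{3}$)
$Z{\left(F,z \right)} = \left(z + F z\right)^{2}$ ($Z{\left(F,z \right)} = \left(F z + z\right)^{2} = \left(z + F z\right)^{2}$)
$o{\left(b \right)} = 0$ ($o{\left(b \right)} = 0^{2} \left(1 + b\right)^{2} = 0 \left(1 + b\right)^{2} = 0$)
$n = \frac{95}{93}$ ($n = \frac{\frac{2}{3} - 64}{0 - 62} = - \frac{190}{3 \left(-62\right)} = \left(- \frac{190}{3}\right) \left(- \frac{1}{62}\right) = \frac{95}{93} \approx 1.0215$)
$84 n + 95 = 84 \cdot \frac{95}{93} + 95 = \frac{2660}{31} + 95 = \frac{5605}{31}$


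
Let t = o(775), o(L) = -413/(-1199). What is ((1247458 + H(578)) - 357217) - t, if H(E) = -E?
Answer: 1066705524/1199 ≈ 8.8966e+5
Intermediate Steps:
o(L) = 413/1199 (o(L) = -413*(-1/1199) = 413/1199)
t = 413/1199 ≈ 0.34445
((1247458 + H(578)) - 357217) - t = ((1247458 - 1*578) - 357217) - 1*413/1199 = ((1247458 - 578) - 357217) - 413/1199 = (1246880 - 357217) - 413/1199 = 889663 - 413/1199 = 1066705524/1199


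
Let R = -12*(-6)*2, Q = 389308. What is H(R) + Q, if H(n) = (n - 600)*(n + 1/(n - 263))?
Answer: 38514092/119 ≈ 3.2365e+5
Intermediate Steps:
R = 144 (R = 72*2 = 144)
H(n) = (-600 + n)*(n + 1/(-263 + n))
H(R) + Q = (-600 + 144³ - 863*144² + 157801*144)/(-263 + 144) + 389308 = (-600 + 2985984 - 863*20736 + 22723344)/(-119) + 389308 = -(-600 + 2985984 - 17895168 + 22723344)/119 + 389308 = -1/119*7813560 + 389308 = -7813560/119 + 389308 = 38514092/119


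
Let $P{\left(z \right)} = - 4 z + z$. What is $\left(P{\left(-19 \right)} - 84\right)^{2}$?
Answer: $729$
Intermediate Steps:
$P{\left(z \right)} = - 3 z$
$\left(P{\left(-19 \right)} - 84\right)^{2} = \left(\left(-3\right) \left(-19\right) - 84\right)^{2} = \left(57 - 84\right)^{2} = \left(-27\right)^{2} = 729$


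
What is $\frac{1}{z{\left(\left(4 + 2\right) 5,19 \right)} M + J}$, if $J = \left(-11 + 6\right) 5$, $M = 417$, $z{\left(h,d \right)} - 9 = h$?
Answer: $\frac{1}{16238} \approx 6.1584 \cdot 10^{-5}$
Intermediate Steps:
$z{\left(h,d \right)} = 9 + h$
$J = -25$ ($J = \left(-5\right) 5 = -25$)
$\frac{1}{z{\left(\left(4 + 2\right) 5,19 \right)} M + J} = \frac{1}{\left(9 + \left(4 + 2\right) 5\right) 417 - 25} = \frac{1}{\left(9 + 6 \cdot 5\right) 417 - 25} = \frac{1}{\left(9 + 30\right) 417 - 25} = \frac{1}{39 \cdot 417 - 25} = \frac{1}{16263 - 25} = \frac{1}{16238}$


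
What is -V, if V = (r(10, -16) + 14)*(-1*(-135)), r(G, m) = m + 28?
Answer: -3510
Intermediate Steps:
r(G, m) = 28 + m
V = 3510 (V = ((28 - 16) + 14)*(-1*(-135)) = (12 + 14)*135 = 26*135 = 3510)
-V = -1*3510 = -3510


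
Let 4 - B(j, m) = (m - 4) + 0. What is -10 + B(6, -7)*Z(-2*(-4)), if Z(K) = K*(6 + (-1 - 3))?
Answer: 230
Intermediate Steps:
B(j, m) = 8 - m (B(j, m) = 4 - ((m - 4) + 0) = 4 - ((-4 + m) + 0) = 4 - (-4 + m) = 4 + (4 - m) = 8 - m)
Z(K) = 2*K (Z(K) = K*(6 - 4) = K*2 = 2*K)
-10 + B(6, -7)*Z(-2*(-4)) = -10 + (8 - 1*(-7))*(2*(-2*(-4))) = -10 + (8 + 7)*(2*8) = -10 + 15*16 = -10 + 240 = 230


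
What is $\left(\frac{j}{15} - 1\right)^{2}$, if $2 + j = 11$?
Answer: $\frac{4}{25} \approx 0.16$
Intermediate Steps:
$j = 9$ ($j = -2 + 11 = 9$)
$\left(\frac{j}{15} - 1\right)^{2} = \left(\frac{9}{15} - 1\right)^{2} = \left(9 \cdot \frac{1}{15} - 1\right)^{2} = \left(\frac{3}{5} - 1\right)^{2} = \left(- \frac{2}{5}\right)^{2} = \frac{4}{25}$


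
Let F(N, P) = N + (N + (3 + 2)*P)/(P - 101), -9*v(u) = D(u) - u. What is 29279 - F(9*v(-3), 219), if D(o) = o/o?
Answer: 3454303/118 ≈ 29274.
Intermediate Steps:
D(o) = 1
v(u) = -⅑ + u/9 (v(u) = -(1 - u)/9 = -⅑ + u/9)
F(N, P) = N + (N + 5*P)/(-101 + P)
29279 - F(9*v(-3), 219) = 29279 - (-900*(-⅑ + (⅑)*(-3)) + 5*219 + (9*(-⅑ + (⅑)*(-3)))*219)/(-101 + 219) = 29279 - (-900*(-⅑ - ⅓) + 1095 + (9*(-⅑ - ⅓))*219)/118 = 29279 - (-900*(-4)/9 + 1095 + (9*(-4/9))*219)/118 = 29279 - (-100*(-4) + 1095 - 4*219)/118 = 29279 - (400 + 1095 - 876)/118 = 29279 - 619/118 = 3454303/118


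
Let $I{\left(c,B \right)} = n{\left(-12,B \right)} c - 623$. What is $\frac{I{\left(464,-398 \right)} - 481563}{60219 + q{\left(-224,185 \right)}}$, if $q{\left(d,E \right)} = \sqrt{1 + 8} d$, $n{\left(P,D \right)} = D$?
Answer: $- \frac{222286}{19849} \approx -11.199$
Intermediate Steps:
$q{\left(d,E \right)} = 3 d$ ($q{\left(d,E \right)} = \sqrt{9} d = 3 d$)
$I{\left(c,B \right)} = -623 + B c$ ($I{\left(c,B \right)} = B c - 623 = -623 + B c$)
$\frac{I{\left(464,-398 \right)} - 481563}{60219 + q{\left(-224,185 \right)}} = \frac{\left(-623 - 184672\right) - 481563}{60219 + 3 \left(-224\right)} = \frac{\left(-623 - 184672\right) - 481563}{60219 - 672} = \frac{-185295 - 481563}{59547} = \left(-666858\right) \frac{1}{59547} = - \frac{222286}{19849}$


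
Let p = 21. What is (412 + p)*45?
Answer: 19485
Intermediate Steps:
(412 + p)*45 = (412 + 21)*45 = 433*45 = 19485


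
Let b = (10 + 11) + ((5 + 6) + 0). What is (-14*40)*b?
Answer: -17920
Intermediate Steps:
b = 32 (b = 21 + (11 + 0) = 21 + 11 = 32)
(-14*40)*b = -14*40*32 = -560*32 = -17920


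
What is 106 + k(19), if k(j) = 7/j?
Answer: 2021/19 ≈ 106.37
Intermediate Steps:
106 + k(19) = 106 + 7/19 = 2021/19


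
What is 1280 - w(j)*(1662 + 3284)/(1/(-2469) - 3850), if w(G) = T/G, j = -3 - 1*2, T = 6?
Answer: 60762896356/47528255 ≈ 1278.5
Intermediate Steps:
j = -5 (j = -3 - 2 = -5)
w(G) = 6/G
1280 - w(j)*(1662 + 3284)/(1/(-2469) - 3850) = 1280 - 6/(-5)*(1662 + 3284)/(1/(-2469) - 3850) = 1280 - 6*(-⅕)*4946/(-1/2469 - 3850) = 1280 - (-6)*4946/(-9505651/2469)/5 = 1280 - (-6)*4946*(-2469/9505651)/5 = 1280 - (-6)*(-12211674)/(5*9505651) = 1280 - 1*73270044/47528255 = 1280 - 73270044/47528255 = 60762896356/47528255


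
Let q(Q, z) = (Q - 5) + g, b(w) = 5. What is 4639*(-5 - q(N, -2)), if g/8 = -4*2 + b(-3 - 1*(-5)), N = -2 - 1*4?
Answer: 139170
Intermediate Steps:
N = -6 (N = -2 - 4 = -6)
g = -24 (g = 8*(-4*2 + 5) = 8*(-8 + 5) = 8*(-3) = -24)
q(Q, z) = -29 + Q (q(Q, z) = (Q - 5) - 24 = (-5 + Q) - 24 = -29 + Q)
4639*(-5 - q(N, -2)) = 4639*(-5 - (-29 - 6)) = 4639*(-5 - 1*(-35)) = 4639*(-5 + 35) = 4639*30 = 139170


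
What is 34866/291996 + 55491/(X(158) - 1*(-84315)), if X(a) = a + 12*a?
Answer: 1067471755/1401077918 ≈ 0.76189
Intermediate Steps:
X(a) = 13*a
34866/291996 + 55491/(X(158) - 1*(-84315)) = 34866/291996 + 55491/(13*158 - 1*(-84315)) = 34866*(1/291996) + 55491/(2054 + 84315) = 1937/16222 + 55491/86369 = 1067471755/1401077918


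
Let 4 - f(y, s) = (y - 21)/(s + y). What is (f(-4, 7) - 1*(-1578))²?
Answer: 22762441/9 ≈ 2.5292e+6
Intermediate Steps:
f(y, s) = 4 - (-21 + y)/(s + y) (f(y, s) = 4 - (y - 21)/(s + y) = 4 - (-21 + y)/(s + y))
(f(-4, 7) - 1*(-1578))² = ((21 + 3*(-4) + 4*7)/(7 - 4) - 1*(-1578))² = ((21 - 12 + 28)/3 + 1578)² = ((⅓)*37 + 1578)² = (37/3 + 1578)² = (4771/3)² = 22762441/9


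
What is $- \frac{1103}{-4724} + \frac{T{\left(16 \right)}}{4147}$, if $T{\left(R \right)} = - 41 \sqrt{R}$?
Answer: $\frac{3799405}{19590428} \approx 0.19394$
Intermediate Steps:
$- \frac{1103}{-4724} + \frac{T{\left(16 \right)}}{4147} = - \frac{1103}{-4724} + \frac{\left(-41\right) \sqrt{16}}{4147} = \left(-1103\right) \left(- \frac{1}{4724}\right) + \left(-41\right) 4 \cdot \frac{1}{4147} = \frac{1103}{4724} - \frac{164}{4147} = \frac{3799405}{19590428}$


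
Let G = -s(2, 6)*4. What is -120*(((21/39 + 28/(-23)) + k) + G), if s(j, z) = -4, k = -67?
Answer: 1854240/299 ≈ 6201.5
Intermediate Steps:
G = 16 (G = -1*(-4)*4 = 4*4 = 16)
-120*(((21/39 + 28/(-23)) + k) + G) = -120*(((21/39 + 28/(-23)) - 67) + 16) = -120*(((21*(1/39) + 28*(-1/23)) - 67) + 16) = -120*(((7/13 - 28/23) - 67) + 16) = -120*((-203/299 - 67) + 16) = -120*(-20236/299 + 16) = -120*(-15452/299) = 1854240/299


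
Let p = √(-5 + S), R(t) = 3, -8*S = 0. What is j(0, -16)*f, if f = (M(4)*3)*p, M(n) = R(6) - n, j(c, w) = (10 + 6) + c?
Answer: -48*I*√5 ≈ -107.33*I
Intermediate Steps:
S = 0 (S = -⅛*0 = 0)
p = I*√5 (p = √(-5 + 0) = √(-5) = I*√5 ≈ 2.2361*I)
j(c, w) = 16 + c
M(n) = 3 - n
f = -3*I*√5 (f = ((3 - 1*4)*3)*(I*√5) = ((3 - 4)*3)*(I*√5) = (-1*3)*(I*√5) = -3*I*√5 ≈ -6.7082*I)
j(0, -16)*f = (16 + 0)*(-3*I*√5) = 16*(-3*I*√5) = -48*I*√5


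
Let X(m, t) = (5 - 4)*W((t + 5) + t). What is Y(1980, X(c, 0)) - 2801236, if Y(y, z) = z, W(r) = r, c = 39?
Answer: -2801231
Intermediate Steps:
X(m, t) = 5 + 2*t (X(m, t) = (5 - 4)*((t + 5) + t) = 1*((5 + t) + t) = 1*(5 + 2*t) = 5 + 2*t)
Y(1980, X(c, 0)) - 2801236 = (5 + 2*0) - 2801236 = (5 + 0) - 2801236 = 5 - 2801236 = -2801231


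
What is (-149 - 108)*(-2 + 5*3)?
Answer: -3341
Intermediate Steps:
(-149 - 108)*(-2 + 5*3) = -257*(-2 + 15) = -257*13 = -3341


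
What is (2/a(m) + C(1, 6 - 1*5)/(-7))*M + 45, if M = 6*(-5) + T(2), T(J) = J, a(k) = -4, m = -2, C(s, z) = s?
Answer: 63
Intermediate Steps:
M = -28 (M = 6*(-5) + 2 = -30 + 2 = -28)
(2/a(m) + C(1, 6 - 1*5)/(-7))*M + 45 = (2/(-4) + 1/(-7))*(-28) + 45 = (2*(-¼) + 1*(-⅐))*(-28) + 45 = (-½ - ⅐)*(-28) + 45 = -9/14*(-28) + 45 = 18 + 45 = 63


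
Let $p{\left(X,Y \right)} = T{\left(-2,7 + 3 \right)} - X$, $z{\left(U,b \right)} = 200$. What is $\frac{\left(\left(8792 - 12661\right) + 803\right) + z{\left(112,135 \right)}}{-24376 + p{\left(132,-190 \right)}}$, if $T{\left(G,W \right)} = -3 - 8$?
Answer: $\frac{2866}{24519} \approx 0.11689$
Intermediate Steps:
$T{\left(G,W \right)} = -11$ ($T{\left(G,W \right)} = -3 - 8 = -11$)
$p{\left(X,Y \right)} = -11 - X$
$\frac{\left(\left(8792 - 12661\right) + 803\right) + z{\left(112,135 \right)}}{-24376 + p{\left(132,-190 \right)}} = \frac{\left(\left(8792 - 12661\right) + 803\right) + 200}{-24376 - 143} = \frac{\left(-3869 + 803\right) + 200}{-24376 - 143} = \frac{-3066 + 200}{-24376 - 143} = - \frac{2866}{-24519} = \left(-2866\right) \left(- \frac{1}{24519}\right) = \frac{2866}{24519}$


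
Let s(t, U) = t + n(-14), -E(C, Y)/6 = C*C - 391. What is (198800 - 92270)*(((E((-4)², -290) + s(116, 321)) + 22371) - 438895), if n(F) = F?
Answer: -44275146360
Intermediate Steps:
E(C, Y) = 2346 - 6*C² (E(C, Y) = -6*(C*C - 391) = -6*(C² - 391) = -6*(-391 + C²) = 2346 - 6*C²)
s(t, U) = -14 + t (s(t, U) = t - 14 = -14 + t)
(198800 - 92270)*(((E((-4)², -290) + s(116, 321)) + 22371) - 438895) = (198800 - 92270)*((((2346 - 6*((-4)²)²) + (-14 + 116)) + 22371) - 438895) = 106530*((((2346 - 6*16²) + 102) + 22371) - 438895) = 106530*((((2346 - 6*256) + 102) + 22371) - 438895) = 106530*((((2346 - 1536) + 102) + 22371) - 438895) = 106530*(((810 + 102) + 22371) - 438895) = 106530*((912 + 22371) - 438895) = 106530*(23283 - 438895) = 106530*(-415612) = -44275146360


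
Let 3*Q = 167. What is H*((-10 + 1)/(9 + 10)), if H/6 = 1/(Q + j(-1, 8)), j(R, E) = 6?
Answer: -162/3515 ≈ -0.046088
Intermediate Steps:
Q = 167/3 (Q = (⅓)*167 = 167/3 ≈ 55.667)
H = 18/185 (H = 6/(167/3 + 6) = 6/(185/3) = 6*(3/185) = 18/185 ≈ 0.097297)
H*((-10 + 1)/(9 + 10)) = 18*((-10 + 1)/(9 + 10))/185 = 18*(-9/19)/185 = 18*(-9*1/19)/185 = (18/185)*(-9/19) = -162/3515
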